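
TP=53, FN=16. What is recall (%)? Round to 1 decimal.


Recall = TP / (TP + FN) * 100
= 53 / (53 + 16)
= 53 / 69
= 0.7681
= 76.8%

76.8


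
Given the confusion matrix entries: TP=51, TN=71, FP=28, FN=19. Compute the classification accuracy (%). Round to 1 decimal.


Accuracy = (TP + TN) / (TP + TN + FP + FN) * 100
= (51 + 71) / (51 + 71 + 28 + 19)
= 122 / 169
= 0.7219
= 72.2%

72.2


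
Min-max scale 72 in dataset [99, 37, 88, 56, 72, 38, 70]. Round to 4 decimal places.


Min = 37, Max = 99
Range = 99 - 37 = 62
Scaled = (x - min) / (max - min)
= (72 - 37) / 62
= 35 / 62
= 0.5645

0.5645


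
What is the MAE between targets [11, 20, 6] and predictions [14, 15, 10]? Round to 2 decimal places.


Absolute errors: [3, 5, 4]
Sum of absolute errors = 12
MAE = 12 / 3 = 4.00

4.00


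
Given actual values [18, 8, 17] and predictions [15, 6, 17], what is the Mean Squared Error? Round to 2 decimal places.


Differences: [3, 2, 0]
Squared errors: [9, 4, 0]
Sum of squared errors = 13
MSE = 13 / 3 = 4.33

4.33


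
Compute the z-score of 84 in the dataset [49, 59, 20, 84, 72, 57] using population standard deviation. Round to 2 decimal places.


Mean = (49 + 59 + 20 + 84 + 72 + 57) / 6 = 56.8333
Variance = sum((x_i - mean)^2) / n = 398.4722
Std = sqrt(398.4722) = 19.9618
Z = (x - mean) / std
= (84 - 56.8333) / 19.9618
= 27.1667 / 19.9618
= 1.36

1.36


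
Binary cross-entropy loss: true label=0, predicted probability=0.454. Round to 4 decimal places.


For y=0: Loss = -log(1-p)
= -log(1 - 0.454)
= -log(0.546)
= -(-0.6051)
= 0.6051

0.6051


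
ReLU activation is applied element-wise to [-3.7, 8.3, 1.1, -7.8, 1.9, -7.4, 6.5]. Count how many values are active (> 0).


ReLU(x) = max(0, x) for each element:
ReLU(-3.7) = 0
ReLU(8.3) = 8.3
ReLU(1.1) = 1.1
ReLU(-7.8) = 0
ReLU(1.9) = 1.9
ReLU(-7.4) = 0
ReLU(6.5) = 6.5
Active neurons (>0): 4

4


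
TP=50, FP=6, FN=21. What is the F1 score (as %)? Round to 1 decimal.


Precision = TP / (TP + FP) = 50 / 56 = 0.8929
Recall = TP / (TP + FN) = 50 / 71 = 0.7042
F1 = 2 * P * R / (P + R)
= 2 * 0.8929 * 0.7042 / (0.8929 + 0.7042)
= 1.2575 / 1.5971
= 0.7874
As percentage: 78.7%

78.7


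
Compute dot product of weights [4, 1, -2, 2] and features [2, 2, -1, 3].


Element-wise products:
4 * 2 = 8
1 * 2 = 2
-2 * -1 = 2
2 * 3 = 6
Sum = 8 + 2 + 2 + 6
= 18

18


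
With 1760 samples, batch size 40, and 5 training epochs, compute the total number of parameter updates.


Iterations per epoch = 1760 / 40 = 44
Total updates = iterations_per_epoch * epochs
= 44 * 5
= 220

220


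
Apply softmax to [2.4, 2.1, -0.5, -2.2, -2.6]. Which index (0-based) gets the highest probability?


Softmax is a monotonic transformation, so it preserves the argmax.
We need to find the index of the maximum logit.
Index 0: 2.4
Index 1: 2.1
Index 2: -0.5
Index 3: -2.2
Index 4: -2.6
Maximum logit = 2.4 at index 0

0


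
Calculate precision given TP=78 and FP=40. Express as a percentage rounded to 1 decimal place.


Precision = TP / (TP + FP) * 100
= 78 / (78 + 40)
= 78 / 118
= 0.661
= 66.1%

66.1


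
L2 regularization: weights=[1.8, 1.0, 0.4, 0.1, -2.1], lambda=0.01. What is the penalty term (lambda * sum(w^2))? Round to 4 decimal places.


Squaring each weight:
1.8^2 = 3.24
1.0^2 = 1.0
0.4^2 = 0.16
0.1^2 = 0.01
(-2.1)^2 = 4.41
Sum of squares = 8.82
Penalty = 0.01 * 8.82 = 0.0882

0.0882


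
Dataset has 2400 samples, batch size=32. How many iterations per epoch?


Iterations per epoch = dataset_size / batch_size
= 2400 / 32
= 75

75


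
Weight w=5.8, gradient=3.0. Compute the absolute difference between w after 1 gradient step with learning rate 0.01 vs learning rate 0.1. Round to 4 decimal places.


With lr=0.01: w_new = 5.8 - 0.01 * 3.0 = 5.77
With lr=0.1: w_new = 5.8 - 0.1 * 3.0 = 5.5
Absolute difference = |5.77 - 5.5|
= 0.2700

0.2700


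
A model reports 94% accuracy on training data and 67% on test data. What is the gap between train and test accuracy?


Gap = train_accuracy - test_accuracy
= 94 - 67
= 27%
This large gap strongly indicates overfitting.

27


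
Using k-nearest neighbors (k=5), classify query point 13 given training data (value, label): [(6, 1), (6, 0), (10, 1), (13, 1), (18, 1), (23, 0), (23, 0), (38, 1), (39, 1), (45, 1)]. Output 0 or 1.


Distances from query 13:
Point 13 (class 1): distance = 0
Point 10 (class 1): distance = 3
Point 18 (class 1): distance = 5
Point 6 (class 0): distance = 7
Point 6 (class 1): distance = 7
K=5 nearest neighbors: classes = [1, 1, 1, 0, 1]
Votes for class 1: 4 / 5
Majority vote => class 1

1


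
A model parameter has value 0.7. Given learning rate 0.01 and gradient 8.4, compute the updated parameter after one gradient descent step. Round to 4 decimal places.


w_new = w_old - lr * gradient
= 0.7 - 0.01 * 8.4
= 0.7 - (0.084)
= 0.6160

0.6160


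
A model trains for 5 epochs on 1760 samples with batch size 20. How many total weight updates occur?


Iterations per epoch = 1760 / 20 = 88
Total updates = iterations_per_epoch * epochs
= 88 * 5
= 440

440


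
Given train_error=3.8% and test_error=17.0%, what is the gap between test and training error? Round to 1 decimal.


Generalization gap = test_error - train_error
= 17.0 - 3.8
= 13.2%
A large gap suggests overfitting.

13.2


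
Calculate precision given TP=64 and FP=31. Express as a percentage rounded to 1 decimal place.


Precision = TP / (TP + FP) * 100
= 64 / (64 + 31)
= 64 / 95
= 0.6737
= 67.4%

67.4


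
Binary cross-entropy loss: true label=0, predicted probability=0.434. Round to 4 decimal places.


For y=0: Loss = -log(1-p)
= -log(1 - 0.434)
= -log(0.566)
= -(-0.5692)
= 0.5692

0.5692


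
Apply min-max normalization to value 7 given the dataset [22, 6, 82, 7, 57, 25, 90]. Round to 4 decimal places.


Min = 6, Max = 90
Range = 90 - 6 = 84
Scaled = (x - min) / (max - min)
= (7 - 6) / 84
= 1 / 84
= 0.0119

0.0119


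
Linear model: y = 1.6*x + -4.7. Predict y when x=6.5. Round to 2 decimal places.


y = 1.6 * 6.5 + (-4.7)
= 10.4 + (-4.7)
= 5.70

5.70


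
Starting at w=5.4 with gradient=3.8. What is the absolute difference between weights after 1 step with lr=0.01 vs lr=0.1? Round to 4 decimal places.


With lr=0.01: w_new = 5.4 - 0.01 * 3.8 = 5.362
With lr=0.1: w_new = 5.4 - 0.1 * 3.8 = 5.02
Absolute difference = |5.362 - 5.02|
= 0.3420

0.3420


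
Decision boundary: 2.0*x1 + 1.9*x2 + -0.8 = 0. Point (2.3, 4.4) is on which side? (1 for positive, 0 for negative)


Compute 2.0 * 2.3 + 1.9 * 4.4 + -0.8
= 4.6 + 8.36 + -0.8
= 12.16
Since 12.16 >= 0, the point is on the positive side.

1


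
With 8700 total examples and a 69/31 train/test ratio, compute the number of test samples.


Train samples = 8700 * 69% = 6003
Test samples = 8700 - 6003
= 2697

2697


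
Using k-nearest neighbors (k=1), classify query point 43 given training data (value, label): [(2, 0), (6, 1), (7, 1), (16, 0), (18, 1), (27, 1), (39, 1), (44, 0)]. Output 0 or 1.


Distances from query 43:
Point 44 (class 0): distance = 1
K=1 nearest neighbors: classes = [0]
Votes for class 1: 0 / 1
Majority vote => class 0

0


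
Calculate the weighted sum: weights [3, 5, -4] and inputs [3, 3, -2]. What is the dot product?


Element-wise products:
3 * 3 = 9
5 * 3 = 15
-4 * -2 = 8
Sum = 9 + 15 + 8
= 32

32


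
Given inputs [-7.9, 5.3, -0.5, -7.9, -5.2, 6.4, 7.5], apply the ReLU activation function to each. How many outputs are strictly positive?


ReLU(x) = max(0, x) for each element:
ReLU(-7.9) = 0
ReLU(5.3) = 5.3
ReLU(-0.5) = 0
ReLU(-7.9) = 0
ReLU(-5.2) = 0
ReLU(6.4) = 6.4
ReLU(7.5) = 7.5
Active neurons (>0): 3

3


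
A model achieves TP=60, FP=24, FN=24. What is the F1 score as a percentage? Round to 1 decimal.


Precision = TP / (TP + FP) = 60 / 84 = 0.7143
Recall = TP / (TP + FN) = 60 / 84 = 0.7143
F1 = 2 * P * R / (P + R)
= 2 * 0.7143 * 0.7143 / (0.7143 + 0.7143)
= 1.0204 / 1.4286
= 0.7143
As percentage: 71.4%

71.4


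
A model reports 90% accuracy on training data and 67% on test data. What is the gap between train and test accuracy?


Gap = train_accuracy - test_accuracy
= 90 - 67
= 23%
This large gap strongly indicates overfitting.

23


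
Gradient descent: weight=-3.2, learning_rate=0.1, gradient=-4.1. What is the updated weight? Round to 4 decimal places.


w_new = w_old - lr * gradient
= -3.2 - 0.1 * -4.1
= -3.2 - (-0.41)
= -2.7900

-2.7900


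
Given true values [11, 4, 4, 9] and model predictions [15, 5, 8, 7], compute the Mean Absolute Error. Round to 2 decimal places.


Absolute errors: [4, 1, 4, 2]
Sum of absolute errors = 11
MAE = 11 / 4 = 2.75

2.75


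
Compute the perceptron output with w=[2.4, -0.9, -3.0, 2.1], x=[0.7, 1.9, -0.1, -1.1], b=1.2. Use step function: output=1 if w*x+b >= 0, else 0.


z = w . x + b
= 2.4*0.7 + -0.9*1.9 + -3.0*-0.1 + 2.1*-1.1 + 1.2
= 1.68 + -1.71 + 0.3 + -2.31 + 1.2
= -2.04 + 1.2
= -0.84
Since z = -0.84 < 0, output = 0

0


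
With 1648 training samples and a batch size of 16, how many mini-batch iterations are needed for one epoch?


Iterations per epoch = dataset_size / batch_size
= 1648 / 16
= 103

103


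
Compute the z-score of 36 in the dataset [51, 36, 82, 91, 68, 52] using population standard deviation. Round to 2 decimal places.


Mean = (51 + 36 + 82 + 91 + 68 + 52) / 6 = 63.3333
Variance = sum((x_i - mean)^2) / n = 360.5556
Std = sqrt(360.5556) = 18.9883
Z = (x - mean) / std
= (36 - 63.3333) / 18.9883
= -27.3333 / 18.9883
= -1.44

-1.44


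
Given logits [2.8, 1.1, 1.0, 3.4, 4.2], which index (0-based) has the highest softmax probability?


Softmax is a monotonic transformation, so it preserves the argmax.
We need to find the index of the maximum logit.
Index 0: 2.8
Index 1: 1.1
Index 2: 1.0
Index 3: 3.4
Index 4: 4.2
Maximum logit = 4.2 at index 4

4


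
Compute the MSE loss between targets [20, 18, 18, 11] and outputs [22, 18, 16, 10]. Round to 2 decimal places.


Differences: [-2, 0, 2, 1]
Squared errors: [4, 0, 4, 1]
Sum of squared errors = 9
MSE = 9 / 4 = 2.25

2.25


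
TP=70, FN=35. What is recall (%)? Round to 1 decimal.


Recall = TP / (TP + FN) * 100
= 70 / (70 + 35)
= 70 / 105
= 0.6667
= 66.7%

66.7


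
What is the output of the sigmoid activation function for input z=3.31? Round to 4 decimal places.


sigmoid(z) = 1 / (1 + exp(-z))
exp(-(3.31)) = exp(-3.31) = 0.0365
1 + 0.0365 = 1.0365
1 / 1.0365 = 0.9648

0.9648


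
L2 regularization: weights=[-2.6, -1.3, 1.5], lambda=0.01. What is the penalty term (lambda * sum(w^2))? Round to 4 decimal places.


Squaring each weight:
(-2.6)^2 = 6.76
(-1.3)^2 = 1.69
1.5^2 = 2.25
Sum of squares = 10.7
Penalty = 0.01 * 10.7 = 0.1070

0.1070


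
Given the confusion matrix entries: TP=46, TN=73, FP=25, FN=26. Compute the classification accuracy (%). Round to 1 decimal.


Accuracy = (TP + TN) / (TP + TN + FP + FN) * 100
= (46 + 73) / (46 + 73 + 25 + 26)
= 119 / 170
= 0.7
= 70.0%

70.0


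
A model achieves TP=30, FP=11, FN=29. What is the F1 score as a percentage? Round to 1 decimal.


Precision = TP / (TP + FP) = 30 / 41 = 0.7317
Recall = TP / (TP + FN) = 30 / 59 = 0.5085
F1 = 2 * P * R / (P + R)
= 2 * 0.7317 * 0.5085 / (0.7317 + 0.5085)
= 0.7441 / 1.2402
= 0.6
As percentage: 60.0%

60.0


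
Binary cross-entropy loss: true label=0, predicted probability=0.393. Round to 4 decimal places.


For y=0: Loss = -log(1-p)
= -log(1 - 0.393)
= -log(0.607)
= -(-0.4992)
= 0.4992

0.4992


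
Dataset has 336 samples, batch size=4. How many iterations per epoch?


Iterations per epoch = dataset_size / batch_size
= 336 / 4
= 84

84


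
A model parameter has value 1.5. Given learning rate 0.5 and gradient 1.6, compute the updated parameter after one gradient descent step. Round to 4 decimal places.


w_new = w_old - lr * gradient
= 1.5 - 0.5 * 1.6
= 1.5 - (0.8)
= 0.7000

0.7000


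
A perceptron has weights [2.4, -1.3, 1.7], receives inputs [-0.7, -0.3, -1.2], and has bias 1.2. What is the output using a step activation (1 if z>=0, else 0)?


z = w . x + b
= 2.4*-0.7 + -1.3*-0.3 + 1.7*-1.2 + 1.2
= -1.68 + 0.39 + -2.04 + 1.2
= -3.33 + 1.2
= -2.13
Since z = -2.13 < 0, output = 0

0


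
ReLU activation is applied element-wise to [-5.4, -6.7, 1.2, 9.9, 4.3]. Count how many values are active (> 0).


ReLU(x) = max(0, x) for each element:
ReLU(-5.4) = 0
ReLU(-6.7) = 0
ReLU(1.2) = 1.2
ReLU(9.9) = 9.9
ReLU(4.3) = 4.3
Active neurons (>0): 3

3


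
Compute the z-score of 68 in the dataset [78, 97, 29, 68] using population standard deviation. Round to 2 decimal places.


Mean = (78 + 97 + 29 + 68) / 4 = 68.0
Variance = sum((x_i - mean)^2) / n = 615.5
Std = sqrt(615.5) = 24.8093
Z = (x - mean) / std
= (68 - 68.0) / 24.8093
= 0.0 / 24.8093
= 0.00

0.00


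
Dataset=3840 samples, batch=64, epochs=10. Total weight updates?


Iterations per epoch = 3840 / 64 = 60
Total updates = iterations_per_epoch * epochs
= 60 * 10
= 600

600


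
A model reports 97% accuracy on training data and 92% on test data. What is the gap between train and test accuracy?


Gap = train_accuracy - test_accuracy
= 97 - 92
= 5%
This moderate gap may indicate mild overfitting.

5


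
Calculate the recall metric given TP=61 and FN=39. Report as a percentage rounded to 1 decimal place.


Recall = TP / (TP + FN) * 100
= 61 / (61 + 39)
= 61 / 100
= 0.61
= 61.0%

61.0


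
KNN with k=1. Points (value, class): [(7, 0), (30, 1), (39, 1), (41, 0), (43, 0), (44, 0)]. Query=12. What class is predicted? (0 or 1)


Distances from query 12:
Point 7 (class 0): distance = 5
K=1 nearest neighbors: classes = [0]
Votes for class 1: 0 / 1
Majority vote => class 0

0


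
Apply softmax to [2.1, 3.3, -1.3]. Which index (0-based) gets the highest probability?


Softmax is a monotonic transformation, so it preserves the argmax.
We need to find the index of the maximum logit.
Index 0: 2.1
Index 1: 3.3
Index 2: -1.3
Maximum logit = 3.3 at index 1

1


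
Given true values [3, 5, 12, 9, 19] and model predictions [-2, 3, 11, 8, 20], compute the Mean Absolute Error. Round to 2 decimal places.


Absolute errors: [5, 2, 1, 1, 1]
Sum of absolute errors = 10
MAE = 10 / 5 = 2.00

2.00


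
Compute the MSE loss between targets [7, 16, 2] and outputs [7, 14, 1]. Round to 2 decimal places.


Differences: [0, 2, 1]
Squared errors: [0, 4, 1]
Sum of squared errors = 5
MSE = 5 / 3 = 1.67

1.67


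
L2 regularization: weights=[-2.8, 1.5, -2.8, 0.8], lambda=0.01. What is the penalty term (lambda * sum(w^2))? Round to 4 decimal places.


Squaring each weight:
(-2.8)^2 = 7.84
1.5^2 = 2.25
(-2.8)^2 = 7.84
0.8^2 = 0.64
Sum of squares = 18.57
Penalty = 0.01 * 18.57 = 0.1857

0.1857


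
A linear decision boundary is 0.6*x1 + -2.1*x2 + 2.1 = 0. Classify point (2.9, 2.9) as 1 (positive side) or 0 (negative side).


Compute 0.6 * 2.9 + -2.1 * 2.9 + 2.1
= 1.74 + -6.09 + 2.1
= -2.25
Since -2.25 < 0, the point is on the negative side.

0


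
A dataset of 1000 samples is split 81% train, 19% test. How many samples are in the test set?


Train samples = 1000 * 81% = 810
Test samples = 1000 - 810
= 190

190


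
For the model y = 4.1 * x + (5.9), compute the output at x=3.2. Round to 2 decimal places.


y = 4.1 * 3.2 + (5.9)
= 13.12 + (5.9)
= 19.02

19.02


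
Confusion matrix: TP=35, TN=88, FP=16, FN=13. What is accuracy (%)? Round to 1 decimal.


Accuracy = (TP + TN) / (TP + TN + FP + FN) * 100
= (35 + 88) / (35 + 88 + 16 + 13)
= 123 / 152
= 0.8092
= 80.9%

80.9


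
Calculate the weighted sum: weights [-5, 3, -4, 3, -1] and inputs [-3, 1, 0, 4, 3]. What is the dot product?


Element-wise products:
-5 * -3 = 15
3 * 1 = 3
-4 * 0 = 0
3 * 4 = 12
-1 * 3 = -3
Sum = 15 + 3 + 0 + 12 + -3
= 27

27


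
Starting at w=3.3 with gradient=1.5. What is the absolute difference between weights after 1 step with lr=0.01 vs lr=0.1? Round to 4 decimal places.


With lr=0.01: w_new = 3.3 - 0.01 * 1.5 = 3.285
With lr=0.1: w_new = 3.3 - 0.1 * 1.5 = 3.15
Absolute difference = |3.285 - 3.15|
= 0.1350

0.1350


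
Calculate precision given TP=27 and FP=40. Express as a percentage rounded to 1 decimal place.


Precision = TP / (TP + FP) * 100
= 27 / (27 + 40)
= 27 / 67
= 0.403
= 40.3%

40.3


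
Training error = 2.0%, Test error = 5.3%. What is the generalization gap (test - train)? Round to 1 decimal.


Generalization gap = test_error - train_error
= 5.3 - 2.0
= 3.3%
A moderate gap.

3.3


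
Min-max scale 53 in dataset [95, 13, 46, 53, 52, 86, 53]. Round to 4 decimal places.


Min = 13, Max = 95
Range = 95 - 13 = 82
Scaled = (x - min) / (max - min)
= (53 - 13) / 82
= 40 / 82
= 0.4878

0.4878


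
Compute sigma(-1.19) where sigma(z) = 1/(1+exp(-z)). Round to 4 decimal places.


sigmoid(z) = 1 / (1 + exp(-z))
exp(-(-1.19)) = exp(1.19) = 3.2871
1 + 3.2871 = 4.2871
1 / 4.2871 = 0.2333

0.2333


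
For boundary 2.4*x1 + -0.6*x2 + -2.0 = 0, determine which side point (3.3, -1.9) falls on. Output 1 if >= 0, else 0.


Compute 2.4 * 3.3 + -0.6 * -1.9 + -2.0
= 7.92 + 1.14 + -2.0
= 7.06
Since 7.06 >= 0, the point is on the positive side.

1


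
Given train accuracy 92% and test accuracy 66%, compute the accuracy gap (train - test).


Gap = train_accuracy - test_accuracy
= 92 - 66
= 26%
This large gap strongly indicates overfitting.

26


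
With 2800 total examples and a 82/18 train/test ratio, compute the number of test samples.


Train samples = 2800 * 82% = 2296
Test samples = 2800 - 2296
= 504

504


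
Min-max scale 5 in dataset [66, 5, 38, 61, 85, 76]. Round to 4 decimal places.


Min = 5, Max = 85
Range = 85 - 5 = 80
Scaled = (x - min) / (max - min)
= (5 - 5) / 80
= 0 / 80
= 0.0000

0.0000


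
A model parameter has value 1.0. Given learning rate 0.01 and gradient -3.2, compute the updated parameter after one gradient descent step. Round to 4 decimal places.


w_new = w_old - lr * gradient
= 1.0 - 0.01 * -3.2
= 1.0 - (-0.032)
= 1.0320

1.0320


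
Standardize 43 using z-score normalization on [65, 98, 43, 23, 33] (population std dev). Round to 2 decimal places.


Mean = (65 + 98 + 43 + 23 + 33) / 5 = 52.4
Variance = sum((x_i - mean)^2) / n = 713.44
Std = sqrt(713.44) = 26.7103
Z = (x - mean) / std
= (43 - 52.4) / 26.7103
= -9.4 / 26.7103
= -0.35

-0.35


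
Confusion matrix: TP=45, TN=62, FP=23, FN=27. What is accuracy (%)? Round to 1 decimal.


Accuracy = (TP + TN) / (TP + TN + FP + FN) * 100
= (45 + 62) / (45 + 62 + 23 + 27)
= 107 / 157
= 0.6815
= 68.2%

68.2


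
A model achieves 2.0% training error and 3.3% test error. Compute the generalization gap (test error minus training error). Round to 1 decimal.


Generalization gap = test_error - train_error
= 3.3 - 2.0
= 1.3%
A small gap suggests good generalization.

1.3


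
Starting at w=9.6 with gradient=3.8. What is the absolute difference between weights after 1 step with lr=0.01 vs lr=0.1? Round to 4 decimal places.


With lr=0.01: w_new = 9.6 - 0.01 * 3.8 = 9.562
With lr=0.1: w_new = 9.6 - 0.1 * 3.8 = 9.22
Absolute difference = |9.562 - 9.22|
= 0.3420

0.3420


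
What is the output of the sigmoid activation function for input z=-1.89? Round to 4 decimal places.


sigmoid(z) = 1 / (1 + exp(-z))
exp(-(-1.89)) = exp(1.89) = 6.6194
1 + 6.6194 = 7.6194
1 / 7.6194 = 0.1312

0.1312


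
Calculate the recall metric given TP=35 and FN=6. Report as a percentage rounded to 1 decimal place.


Recall = TP / (TP + FN) * 100
= 35 / (35 + 6)
= 35 / 41
= 0.8537
= 85.4%

85.4


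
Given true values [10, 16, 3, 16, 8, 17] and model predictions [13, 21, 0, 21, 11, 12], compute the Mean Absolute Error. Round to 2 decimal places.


Absolute errors: [3, 5, 3, 5, 3, 5]
Sum of absolute errors = 24
MAE = 24 / 6 = 4.00

4.00


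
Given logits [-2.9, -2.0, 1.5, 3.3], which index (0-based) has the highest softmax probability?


Softmax is a monotonic transformation, so it preserves the argmax.
We need to find the index of the maximum logit.
Index 0: -2.9
Index 1: -2.0
Index 2: 1.5
Index 3: 3.3
Maximum logit = 3.3 at index 3

3


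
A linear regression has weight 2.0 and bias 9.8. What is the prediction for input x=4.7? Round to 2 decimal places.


y = 2.0 * 4.7 + (9.8)
= 9.4 + (9.8)
= 19.20

19.20


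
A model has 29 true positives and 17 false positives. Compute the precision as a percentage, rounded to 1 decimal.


Precision = TP / (TP + FP) * 100
= 29 / (29 + 17)
= 29 / 46
= 0.6304
= 63.0%

63.0


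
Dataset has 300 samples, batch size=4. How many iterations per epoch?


Iterations per epoch = dataset_size / batch_size
= 300 / 4
= 75

75


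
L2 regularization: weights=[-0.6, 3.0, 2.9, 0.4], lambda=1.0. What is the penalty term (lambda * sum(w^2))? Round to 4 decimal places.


Squaring each weight:
(-0.6)^2 = 0.36
3.0^2 = 9.0
2.9^2 = 8.41
0.4^2 = 0.16
Sum of squares = 17.93
Penalty = 1.0 * 17.93 = 17.9300

17.9300


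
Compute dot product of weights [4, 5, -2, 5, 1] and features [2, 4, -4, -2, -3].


Element-wise products:
4 * 2 = 8
5 * 4 = 20
-2 * -4 = 8
5 * -2 = -10
1 * -3 = -3
Sum = 8 + 20 + 8 + -10 + -3
= 23

23


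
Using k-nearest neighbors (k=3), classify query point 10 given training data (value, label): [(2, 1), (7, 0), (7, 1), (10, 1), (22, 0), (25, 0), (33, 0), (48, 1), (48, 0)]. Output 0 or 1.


Distances from query 10:
Point 10 (class 1): distance = 0
Point 7 (class 0): distance = 3
Point 7 (class 1): distance = 3
K=3 nearest neighbors: classes = [1, 0, 1]
Votes for class 1: 2 / 3
Majority vote => class 1

1


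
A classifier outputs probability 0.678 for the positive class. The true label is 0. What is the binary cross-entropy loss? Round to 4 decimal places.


For y=0: Loss = -log(1-p)
= -log(1 - 0.678)
= -log(0.322)
= -(-1.1332)
= 1.1332

1.1332


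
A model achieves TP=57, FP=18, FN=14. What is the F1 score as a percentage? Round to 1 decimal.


Precision = TP / (TP + FP) = 57 / 75 = 0.76
Recall = TP / (TP + FN) = 57 / 71 = 0.8028
F1 = 2 * P * R / (P + R)
= 2 * 0.76 * 0.8028 / (0.76 + 0.8028)
= 1.2203 / 1.5628
= 0.7808
As percentage: 78.1%

78.1


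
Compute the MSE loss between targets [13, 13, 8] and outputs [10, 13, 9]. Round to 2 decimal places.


Differences: [3, 0, -1]
Squared errors: [9, 0, 1]
Sum of squared errors = 10
MSE = 10 / 3 = 3.33

3.33


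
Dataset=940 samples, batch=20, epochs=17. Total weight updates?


Iterations per epoch = 940 / 20 = 47
Total updates = iterations_per_epoch * epochs
= 47 * 17
= 799

799


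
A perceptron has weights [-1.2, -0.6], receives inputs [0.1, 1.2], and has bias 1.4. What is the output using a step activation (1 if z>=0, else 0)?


z = w . x + b
= -1.2*0.1 + -0.6*1.2 + 1.4
= -0.12 + -0.72 + 1.4
= -0.84 + 1.4
= 0.56
Since z = 0.56 >= 0, output = 1

1


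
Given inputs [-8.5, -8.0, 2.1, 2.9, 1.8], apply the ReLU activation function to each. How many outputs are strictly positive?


ReLU(x) = max(0, x) for each element:
ReLU(-8.5) = 0
ReLU(-8.0) = 0
ReLU(2.1) = 2.1
ReLU(2.9) = 2.9
ReLU(1.8) = 1.8
Active neurons (>0): 3

3


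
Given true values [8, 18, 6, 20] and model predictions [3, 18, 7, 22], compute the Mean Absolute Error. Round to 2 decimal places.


Absolute errors: [5, 0, 1, 2]
Sum of absolute errors = 8
MAE = 8 / 4 = 2.00

2.00


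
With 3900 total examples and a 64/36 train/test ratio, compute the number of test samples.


Train samples = 3900 * 64% = 2496
Test samples = 3900 - 2496
= 1404

1404


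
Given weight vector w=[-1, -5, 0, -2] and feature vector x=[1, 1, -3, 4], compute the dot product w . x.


Element-wise products:
-1 * 1 = -1
-5 * 1 = -5
0 * -3 = 0
-2 * 4 = -8
Sum = -1 + -5 + 0 + -8
= -14

-14


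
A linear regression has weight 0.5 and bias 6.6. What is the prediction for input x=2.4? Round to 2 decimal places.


y = 0.5 * 2.4 + (6.6)
= 1.2 + (6.6)
= 7.80

7.80


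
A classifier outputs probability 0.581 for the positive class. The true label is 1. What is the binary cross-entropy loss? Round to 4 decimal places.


For y=1: Loss = -log(p)
= -log(0.581)
= -(-0.543)
= 0.5430

0.5430


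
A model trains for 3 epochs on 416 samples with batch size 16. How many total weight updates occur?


Iterations per epoch = 416 / 16 = 26
Total updates = iterations_per_epoch * epochs
= 26 * 3
= 78

78


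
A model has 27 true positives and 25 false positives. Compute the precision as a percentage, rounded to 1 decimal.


Precision = TP / (TP + FP) * 100
= 27 / (27 + 25)
= 27 / 52
= 0.5192
= 51.9%

51.9


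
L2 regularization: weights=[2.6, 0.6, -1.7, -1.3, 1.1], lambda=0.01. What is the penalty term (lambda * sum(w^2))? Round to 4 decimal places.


Squaring each weight:
2.6^2 = 6.76
0.6^2 = 0.36
(-1.7)^2 = 2.89
(-1.3)^2 = 1.69
1.1^2 = 1.21
Sum of squares = 12.91
Penalty = 0.01 * 12.91 = 0.1291

0.1291


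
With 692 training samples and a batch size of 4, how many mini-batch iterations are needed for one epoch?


Iterations per epoch = dataset_size / batch_size
= 692 / 4
= 173

173


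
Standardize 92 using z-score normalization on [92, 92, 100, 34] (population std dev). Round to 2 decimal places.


Mean = (92 + 92 + 100 + 34) / 4 = 79.5
Variance = sum((x_i - mean)^2) / n = 700.75
Std = sqrt(700.75) = 26.4717
Z = (x - mean) / std
= (92 - 79.5) / 26.4717
= 12.5 / 26.4717
= 0.47

0.47


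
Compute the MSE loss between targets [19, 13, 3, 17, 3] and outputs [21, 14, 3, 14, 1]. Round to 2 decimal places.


Differences: [-2, -1, 0, 3, 2]
Squared errors: [4, 1, 0, 9, 4]
Sum of squared errors = 18
MSE = 18 / 5 = 3.60

3.60


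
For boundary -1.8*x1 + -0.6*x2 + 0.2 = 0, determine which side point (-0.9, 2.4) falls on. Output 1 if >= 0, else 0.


Compute -1.8 * -0.9 + -0.6 * 2.4 + 0.2
= 1.62 + -1.44 + 0.2
= 0.38
Since 0.38 >= 0, the point is on the positive side.

1


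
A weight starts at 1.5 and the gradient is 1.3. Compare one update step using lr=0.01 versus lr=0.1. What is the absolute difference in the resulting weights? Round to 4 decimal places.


With lr=0.01: w_new = 1.5 - 0.01 * 1.3 = 1.487
With lr=0.1: w_new = 1.5 - 0.1 * 1.3 = 1.37
Absolute difference = |1.487 - 1.37|
= 0.1170

0.1170


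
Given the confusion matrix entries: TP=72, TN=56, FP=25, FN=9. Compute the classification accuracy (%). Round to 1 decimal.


Accuracy = (TP + TN) / (TP + TN + FP + FN) * 100
= (72 + 56) / (72 + 56 + 25 + 9)
= 128 / 162
= 0.7901
= 79.0%

79.0


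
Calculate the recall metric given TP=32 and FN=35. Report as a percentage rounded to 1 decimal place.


Recall = TP / (TP + FN) * 100
= 32 / (32 + 35)
= 32 / 67
= 0.4776
= 47.8%

47.8


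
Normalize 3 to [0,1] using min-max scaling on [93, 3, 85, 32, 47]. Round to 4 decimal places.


Min = 3, Max = 93
Range = 93 - 3 = 90
Scaled = (x - min) / (max - min)
= (3 - 3) / 90
= 0 / 90
= 0.0000

0.0000


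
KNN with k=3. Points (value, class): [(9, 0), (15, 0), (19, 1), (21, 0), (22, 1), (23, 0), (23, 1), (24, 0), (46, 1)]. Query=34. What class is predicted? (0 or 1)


Distances from query 34:
Point 24 (class 0): distance = 10
Point 23 (class 0): distance = 11
Point 23 (class 1): distance = 11
K=3 nearest neighbors: classes = [0, 0, 1]
Votes for class 1: 1 / 3
Majority vote => class 0

0


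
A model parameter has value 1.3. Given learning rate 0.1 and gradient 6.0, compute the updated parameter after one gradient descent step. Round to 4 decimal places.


w_new = w_old - lr * gradient
= 1.3 - 0.1 * 6.0
= 1.3 - (0.6)
= 0.7000

0.7000


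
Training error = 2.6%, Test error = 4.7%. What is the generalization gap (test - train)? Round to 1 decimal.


Generalization gap = test_error - train_error
= 4.7 - 2.6
= 2.1%
A moderate gap.

2.1


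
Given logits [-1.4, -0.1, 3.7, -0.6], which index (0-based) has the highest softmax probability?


Softmax is a monotonic transformation, so it preserves the argmax.
We need to find the index of the maximum logit.
Index 0: -1.4
Index 1: -0.1
Index 2: 3.7
Index 3: -0.6
Maximum logit = 3.7 at index 2

2


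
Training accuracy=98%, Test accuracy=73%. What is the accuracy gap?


Gap = train_accuracy - test_accuracy
= 98 - 73
= 25%
This large gap strongly indicates overfitting.

25


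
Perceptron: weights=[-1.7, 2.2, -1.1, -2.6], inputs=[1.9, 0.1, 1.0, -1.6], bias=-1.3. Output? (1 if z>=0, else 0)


z = w . x + b
= -1.7*1.9 + 2.2*0.1 + -1.1*1.0 + -2.6*-1.6 + -1.3
= -3.23 + 0.22 + -1.1 + 4.16 + -1.3
= 0.05 + -1.3
= -1.25
Since z = -1.25 < 0, output = 0

0


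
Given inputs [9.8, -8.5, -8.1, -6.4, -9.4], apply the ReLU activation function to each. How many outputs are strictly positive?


ReLU(x) = max(0, x) for each element:
ReLU(9.8) = 9.8
ReLU(-8.5) = 0
ReLU(-8.1) = 0
ReLU(-6.4) = 0
ReLU(-9.4) = 0
Active neurons (>0): 1

1


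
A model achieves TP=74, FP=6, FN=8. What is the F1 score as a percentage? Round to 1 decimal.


Precision = TP / (TP + FP) = 74 / 80 = 0.925
Recall = TP / (TP + FN) = 74 / 82 = 0.9024
F1 = 2 * P * R / (P + R)
= 2 * 0.925 * 0.9024 / (0.925 + 0.9024)
= 1.6695 / 1.8274
= 0.9136
As percentage: 91.4%

91.4


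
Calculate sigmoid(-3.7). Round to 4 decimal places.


sigmoid(z) = 1 / (1 + exp(-z))
exp(-(-3.7)) = exp(3.7) = 40.4473
1 + 40.4473 = 41.4473
1 / 41.4473 = 0.0241

0.0241


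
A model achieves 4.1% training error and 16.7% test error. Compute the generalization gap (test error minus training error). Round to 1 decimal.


Generalization gap = test_error - train_error
= 16.7 - 4.1
= 12.6%
A large gap suggests overfitting.

12.6


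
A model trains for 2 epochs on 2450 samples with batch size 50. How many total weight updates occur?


Iterations per epoch = 2450 / 50 = 49
Total updates = iterations_per_epoch * epochs
= 49 * 2
= 98

98


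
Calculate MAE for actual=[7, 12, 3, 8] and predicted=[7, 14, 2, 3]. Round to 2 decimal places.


Absolute errors: [0, 2, 1, 5]
Sum of absolute errors = 8
MAE = 8 / 4 = 2.00

2.00


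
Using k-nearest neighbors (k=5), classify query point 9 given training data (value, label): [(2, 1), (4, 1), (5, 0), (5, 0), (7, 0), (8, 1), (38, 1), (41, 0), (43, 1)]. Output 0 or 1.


Distances from query 9:
Point 8 (class 1): distance = 1
Point 7 (class 0): distance = 2
Point 5 (class 0): distance = 4
Point 5 (class 0): distance = 4
Point 4 (class 1): distance = 5
K=5 nearest neighbors: classes = [1, 0, 0, 0, 1]
Votes for class 1: 2 / 5
Majority vote => class 0

0


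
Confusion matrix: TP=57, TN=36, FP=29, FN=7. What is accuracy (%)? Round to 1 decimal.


Accuracy = (TP + TN) / (TP + TN + FP + FN) * 100
= (57 + 36) / (57 + 36 + 29 + 7)
= 93 / 129
= 0.7209
= 72.1%

72.1


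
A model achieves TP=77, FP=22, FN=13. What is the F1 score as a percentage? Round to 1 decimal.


Precision = TP / (TP + FP) = 77 / 99 = 0.7778
Recall = TP / (TP + FN) = 77 / 90 = 0.8556
F1 = 2 * P * R / (P + R)
= 2 * 0.7778 * 0.8556 / (0.7778 + 0.8556)
= 1.3309 / 1.6333
= 0.8148
As percentage: 81.5%

81.5


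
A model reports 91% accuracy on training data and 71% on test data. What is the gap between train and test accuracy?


Gap = train_accuracy - test_accuracy
= 91 - 71
= 20%
This gap suggests the model is overfitting.

20


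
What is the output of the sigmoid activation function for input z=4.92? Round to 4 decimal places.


sigmoid(z) = 1 / (1 + exp(-z))
exp(-(4.92)) = exp(-4.92) = 0.0073
1 + 0.0073 = 1.0073
1 / 1.0073 = 0.9928

0.9928


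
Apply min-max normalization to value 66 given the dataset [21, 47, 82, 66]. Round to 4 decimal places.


Min = 21, Max = 82
Range = 82 - 21 = 61
Scaled = (x - min) / (max - min)
= (66 - 21) / 61
= 45 / 61
= 0.7377

0.7377


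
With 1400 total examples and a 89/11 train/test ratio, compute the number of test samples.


Train samples = 1400 * 89% = 1246
Test samples = 1400 - 1246
= 154

154


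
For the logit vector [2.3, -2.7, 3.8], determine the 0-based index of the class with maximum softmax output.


Softmax is a monotonic transformation, so it preserves the argmax.
We need to find the index of the maximum logit.
Index 0: 2.3
Index 1: -2.7
Index 2: 3.8
Maximum logit = 3.8 at index 2

2


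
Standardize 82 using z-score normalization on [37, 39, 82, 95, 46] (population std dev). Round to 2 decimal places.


Mean = (37 + 39 + 82 + 95 + 46) / 5 = 59.8
Variance = sum((x_i - mean)^2) / n = 574.96
Std = sqrt(574.96) = 23.9783
Z = (x - mean) / std
= (82 - 59.8) / 23.9783
= 22.2 / 23.9783
= 0.93

0.93


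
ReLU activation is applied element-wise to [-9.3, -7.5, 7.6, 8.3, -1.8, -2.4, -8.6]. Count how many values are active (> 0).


ReLU(x) = max(0, x) for each element:
ReLU(-9.3) = 0
ReLU(-7.5) = 0
ReLU(7.6) = 7.6
ReLU(8.3) = 8.3
ReLU(-1.8) = 0
ReLU(-2.4) = 0
ReLU(-8.6) = 0
Active neurons (>0): 2

2


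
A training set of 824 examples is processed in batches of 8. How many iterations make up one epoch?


Iterations per epoch = dataset_size / batch_size
= 824 / 8
= 103

103


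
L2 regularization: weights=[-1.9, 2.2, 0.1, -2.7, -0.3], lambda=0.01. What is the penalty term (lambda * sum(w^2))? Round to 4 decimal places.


Squaring each weight:
(-1.9)^2 = 3.61
2.2^2 = 4.84
0.1^2 = 0.01
(-2.7)^2 = 7.29
(-0.3)^2 = 0.09
Sum of squares = 15.84
Penalty = 0.01 * 15.84 = 0.1584

0.1584


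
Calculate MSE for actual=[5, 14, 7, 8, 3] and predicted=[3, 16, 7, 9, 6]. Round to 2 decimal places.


Differences: [2, -2, 0, -1, -3]
Squared errors: [4, 4, 0, 1, 9]
Sum of squared errors = 18
MSE = 18 / 5 = 3.60

3.60


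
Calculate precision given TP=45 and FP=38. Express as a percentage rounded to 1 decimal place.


Precision = TP / (TP + FP) * 100
= 45 / (45 + 38)
= 45 / 83
= 0.5422
= 54.2%

54.2


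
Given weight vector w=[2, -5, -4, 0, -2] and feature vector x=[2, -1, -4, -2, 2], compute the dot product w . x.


Element-wise products:
2 * 2 = 4
-5 * -1 = 5
-4 * -4 = 16
0 * -2 = 0
-2 * 2 = -4
Sum = 4 + 5 + 16 + 0 + -4
= 21

21


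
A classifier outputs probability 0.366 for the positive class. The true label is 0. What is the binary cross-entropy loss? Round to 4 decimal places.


For y=0: Loss = -log(1-p)
= -log(1 - 0.366)
= -log(0.634)
= -(-0.4557)
= 0.4557

0.4557


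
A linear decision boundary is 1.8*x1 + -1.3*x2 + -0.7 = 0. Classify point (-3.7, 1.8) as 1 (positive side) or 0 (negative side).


Compute 1.8 * -3.7 + -1.3 * 1.8 + -0.7
= -6.66 + -2.34 + -0.7
= -9.7
Since -9.7 < 0, the point is on the negative side.

0


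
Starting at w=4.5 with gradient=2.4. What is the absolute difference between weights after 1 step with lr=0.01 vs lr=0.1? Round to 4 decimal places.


With lr=0.01: w_new = 4.5 - 0.01 * 2.4 = 4.476
With lr=0.1: w_new = 4.5 - 0.1 * 2.4 = 4.26
Absolute difference = |4.476 - 4.26|
= 0.2160

0.2160


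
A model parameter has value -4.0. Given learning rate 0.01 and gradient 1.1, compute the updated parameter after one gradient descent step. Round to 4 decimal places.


w_new = w_old - lr * gradient
= -4.0 - 0.01 * 1.1
= -4.0 - (0.011)
= -4.0110

-4.0110


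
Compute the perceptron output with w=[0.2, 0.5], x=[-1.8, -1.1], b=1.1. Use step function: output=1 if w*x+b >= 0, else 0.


z = w . x + b
= 0.2*-1.8 + 0.5*-1.1 + 1.1
= -0.36 + -0.55 + 1.1
= -0.91 + 1.1
= 0.19
Since z = 0.19 >= 0, output = 1

1


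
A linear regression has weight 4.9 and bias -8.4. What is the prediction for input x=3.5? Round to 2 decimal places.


y = 4.9 * 3.5 + (-8.4)
= 17.15 + (-8.4)
= 8.75

8.75


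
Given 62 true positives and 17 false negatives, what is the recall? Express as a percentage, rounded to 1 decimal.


Recall = TP / (TP + FN) * 100
= 62 / (62 + 17)
= 62 / 79
= 0.7848
= 78.5%

78.5


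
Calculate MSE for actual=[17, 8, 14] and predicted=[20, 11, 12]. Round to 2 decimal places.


Differences: [-3, -3, 2]
Squared errors: [9, 9, 4]
Sum of squared errors = 22
MSE = 22 / 3 = 7.33

7.33


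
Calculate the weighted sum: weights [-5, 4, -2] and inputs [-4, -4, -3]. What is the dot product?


Element-wise products:
-5 * -4 = 20
4 * -4 = -16
-2 * -3 = 6
Sum = 20 + -16 + 6
= 10

10


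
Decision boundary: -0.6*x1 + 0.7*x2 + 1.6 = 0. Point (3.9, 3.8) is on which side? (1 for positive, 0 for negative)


Compute -0.6 * 3.9 + 0.7 * 3.8 + 1.6
= -2.34 + 2.66 + 1.6
= 1.92
Since 1.92 >= 0, the point is on the positive side.

1


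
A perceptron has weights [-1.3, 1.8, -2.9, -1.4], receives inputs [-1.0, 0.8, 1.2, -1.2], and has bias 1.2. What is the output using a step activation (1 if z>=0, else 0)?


z = w . x + b
= -1.3*-1.0 + 1.8*0.8 + -2.9*1.2 + -1.4*-1.2 + 1.2
= 1.3 + 1.44 + -3.48 + 1.68 + 1.2
= 0.94 + 1.2
= 2.14
Since z = 2.14 >= 0, output = 1

1


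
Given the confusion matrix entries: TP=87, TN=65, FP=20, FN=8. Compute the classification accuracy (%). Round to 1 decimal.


Accuracy = (TP + TN) / (TP + TN + FP + FN) * 100
= (87 + 65) / (87 + 65 + 20 + 8)
= 152 / 180
= 0.8444
= 84.4%

84.4


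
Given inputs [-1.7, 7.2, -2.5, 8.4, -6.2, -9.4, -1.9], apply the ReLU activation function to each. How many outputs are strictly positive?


ReLU(x) = max(0, x) for each element:
ReLU(-1.7) = 0
ReLU(7.2) = 7.2
ReLU(-2.5) = 0
ReLU(8.4) = 8.4
ReLU(-6.2) = 0
ReLU(-9.4) = 0
ReLU(-1.9) = 0
Active neurons (>0): 2

2


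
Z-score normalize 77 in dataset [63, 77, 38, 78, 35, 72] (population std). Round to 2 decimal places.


Mean = (63 + 77 + 38 + 78 + 35 + 72) / 6 = 60.5
Variance = sum((x_i - mean)^2) / n = 312.25
Std = sqrt(312.25) = 17.6706
Z = (x - mean) / std
= (77 - 60.5) / 17.6706
= 16.5 / 17.6706
= 0.93

0.93


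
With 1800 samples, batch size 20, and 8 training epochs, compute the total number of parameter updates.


Iterations per epoch = 1800 / 20 = 90
Total updates = iterations_per_epoch * epochs
= 90 * 8
= 720

720


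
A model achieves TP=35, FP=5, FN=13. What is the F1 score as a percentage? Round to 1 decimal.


Precision = TP / (TP + FP) = 35 / 40 = 0.875
Recall = TP / (TP + FN) = 35 / 48 = 0.7292
F1 = 2 * P * R / (P + R)
= 2 * 0.875 * 0.7292 / (0.875 + 0.7292)
= 1.276 / 1.6042
= 0.7955
As percentage: 79.5%

79.5


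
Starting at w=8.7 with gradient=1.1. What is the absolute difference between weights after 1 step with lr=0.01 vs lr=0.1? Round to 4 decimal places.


With lr=0.01: w_new = 8.7 - 0.01 * 1.1 = 8.689
With lr=0.1: w_new = 8.7 - 0.1 * 1.1 = 8.59
Absolute difference = |8.689 - 8.59|
= 0.0990

0.0990


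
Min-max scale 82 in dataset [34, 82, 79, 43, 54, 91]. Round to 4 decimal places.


Min = 34, Max = 91
Range = 91 - 34 = 57
Scaled = (x - min) / (max - min)
= (82 - 34) / 57
= 48 / 57
= 0.8421

0.8421


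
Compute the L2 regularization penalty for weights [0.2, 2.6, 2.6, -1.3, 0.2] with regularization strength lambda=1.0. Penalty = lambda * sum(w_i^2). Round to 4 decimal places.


Squaring each weight:
0.2^2 = 0.04
2.6^2 = 6.76
2.6^2 = 6.76
(-1.3)^2 = 1.69
0.2^2 = 0.04
Sum of squares = 15.29
Penalty = 1.0 * 15.29 = 15.2900

15.2900


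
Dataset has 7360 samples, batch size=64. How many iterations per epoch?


Iterations per epoch = dataset_size / batch_size
= 7360 / 64
= 115

115


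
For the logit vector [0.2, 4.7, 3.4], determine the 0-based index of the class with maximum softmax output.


Softmax is a monotonic transformation, so it preserves the argmax.
We need to find the index of the maximum logit.
Index 0: 0.2
Index 1: 4.7
Index 2: 3.4
Maximum logit = 4.7 at index 1

1


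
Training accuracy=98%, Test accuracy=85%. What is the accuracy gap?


Gap = train_accuracy - test_accuracy
= 98 - 85
= 13%
This gap suggests the model is overfitting.

13


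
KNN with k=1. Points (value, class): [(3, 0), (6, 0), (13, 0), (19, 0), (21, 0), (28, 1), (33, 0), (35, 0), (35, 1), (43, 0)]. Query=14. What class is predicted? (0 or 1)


Distances from query 14:
Point 13 (class 0): distance = 1
K=1 nearest neighbors: classes = [0]
Votes for class 1: 0 / 1
Majority vote => class 0

0
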